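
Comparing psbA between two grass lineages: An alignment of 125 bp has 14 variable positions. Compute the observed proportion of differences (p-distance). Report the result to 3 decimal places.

0.112

p = 14/125 = 0.112.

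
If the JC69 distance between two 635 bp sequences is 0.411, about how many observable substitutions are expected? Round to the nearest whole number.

Invert JC69: p = (3/4)(1 − e^(−4d/3)) = 0.75 × (1 − e^(-0.548)) = 0.75 × (1 − 0.578105) = 0.316421.
Expected differing sites = pL ≈ 0.316421 × 635 = 200.927335 ≈ 201.

201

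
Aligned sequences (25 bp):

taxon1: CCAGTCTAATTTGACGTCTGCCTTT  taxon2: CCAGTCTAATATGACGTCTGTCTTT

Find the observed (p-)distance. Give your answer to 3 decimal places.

The sequences differ at 2 of 25 positions (sites 11, 21).
p = 2/25 = 0.080.

0.080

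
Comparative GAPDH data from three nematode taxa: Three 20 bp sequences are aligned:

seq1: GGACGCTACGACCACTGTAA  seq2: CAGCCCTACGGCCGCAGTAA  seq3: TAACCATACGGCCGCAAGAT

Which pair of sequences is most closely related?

seq2 and seq3

seq1–seq2: 7/20 differ, p = 0.350, d = 0.471.
seq1–seq3: 10/20 differ, p = 0.500, d = 0.824.
seq2–seq3: 6/20 differ, p = 0.300, d = 0.383.
The smallest distance is between seq2 and seq3.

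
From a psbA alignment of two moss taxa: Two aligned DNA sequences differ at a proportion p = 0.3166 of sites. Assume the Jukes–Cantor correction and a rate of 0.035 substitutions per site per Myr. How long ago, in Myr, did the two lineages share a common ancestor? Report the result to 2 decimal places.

5.88

d = −(3/4) ln(1 − 4p/3) = −0.75 ln(1 − 0.422133) = −0.75 ln(0.577867)
  = −0.75 × (-0.548412) = 0.411309 substitutions/site.
Under a molecular clock d = 2μt, so t = d/(2μ) = 0.411309 / (2 × 0.035) = 5.88 Myr.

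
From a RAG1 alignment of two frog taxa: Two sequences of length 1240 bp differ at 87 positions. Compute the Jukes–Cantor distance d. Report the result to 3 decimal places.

0.074

p = 87/1240 ≈ 0.070161.
d = −(3/4) ln(1 − 4p/3) = −0.75 ln(1 − 0.093548) = −0.75 ln(0.906452)
  = −0.75 × (-0.098217) = 0.073663 substitutions/site.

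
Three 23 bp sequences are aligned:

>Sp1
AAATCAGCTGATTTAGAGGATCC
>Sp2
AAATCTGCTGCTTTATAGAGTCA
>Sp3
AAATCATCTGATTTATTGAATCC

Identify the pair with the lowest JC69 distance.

Sp1 and Sp3

Sp1–Sp2: 6/23 differ, p = 0.261, d = 0.321.
Sp1–Sp3: 4/23 differ, p = 0.174, d = 0.198.
Sp2–Sp3: 6/23 differ, p = 0.261, d = 0.321.
The smallest distance is between Sp1 and Sp3.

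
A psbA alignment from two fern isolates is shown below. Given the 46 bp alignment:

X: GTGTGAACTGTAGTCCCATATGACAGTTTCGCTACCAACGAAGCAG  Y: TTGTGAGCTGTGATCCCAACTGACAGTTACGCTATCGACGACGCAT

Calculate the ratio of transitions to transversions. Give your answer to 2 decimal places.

Transitions are A↔G and C↔T; transversions are all other mismatches.
Transitions: 5. Transversions: 6.
R = 5/6 = 0.833333… ≈ 0.83 (to 2 d.p.).

0.83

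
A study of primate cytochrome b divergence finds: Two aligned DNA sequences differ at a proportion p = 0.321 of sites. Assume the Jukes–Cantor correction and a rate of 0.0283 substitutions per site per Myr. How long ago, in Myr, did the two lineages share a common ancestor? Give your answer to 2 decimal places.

d = −(3/4) ln(1 − 4p/3) = −0.75 ln(1 − 0.428) = −0.75 ln(0.572)
  = −0.75 × (-0.558616) = 0.418962 substitutions/site.
Under a molecular clock d = 2μt, so t = d/(2μ) = 0.418962 / (2 × 0.0283) = 7.40 Myr.

7.40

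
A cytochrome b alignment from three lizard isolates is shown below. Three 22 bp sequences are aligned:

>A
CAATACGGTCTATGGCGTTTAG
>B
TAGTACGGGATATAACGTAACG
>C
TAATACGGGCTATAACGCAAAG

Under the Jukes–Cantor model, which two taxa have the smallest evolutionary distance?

A–B: 9/22 differ, p = 0.409, d = 0.591.
A–C: 7/22 differ, p = 0.318, d = 0.414.
B–C: 4/22 differ, p = 0.182, d = 0.208.
The smallest distance is between B and C.

B and C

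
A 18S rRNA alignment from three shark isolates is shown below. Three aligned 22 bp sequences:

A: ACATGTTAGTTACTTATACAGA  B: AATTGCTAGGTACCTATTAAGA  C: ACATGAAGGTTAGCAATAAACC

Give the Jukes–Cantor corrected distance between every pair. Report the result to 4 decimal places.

A–B: 7/22 sites differ → p ≈ 0.318182, d = −0.75 ln(1 − 0.424243) = 0.414052 ≈ 0.4141.
A–C: 9/22 sites differ → p ≈ 0.409091, d = −0.75 ln(1 − 0.545455) = 0.591344 ≈ 0.5913.
B–C: 11/22 sites differ → p = 0.5, d = −0.75 ln(1 − 0.666667) = 0.823960 ≈ 0.8240.

d(A,B) = 0.4141, d(A,C) = 0.5913, d(B,C) = 0.8240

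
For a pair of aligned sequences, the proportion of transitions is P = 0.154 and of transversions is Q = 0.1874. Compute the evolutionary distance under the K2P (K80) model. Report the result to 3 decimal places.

Under the Kimura two-parameter model, d = −½ ln(1 − 2P − Q) − ¼ ln(1 − 2Q).
1 − 2P − Q = 0.5046, giving −½ ln(0.5046) = 0.341995.
1 − 2Q = 0.6252, giving −¼ ln(0.6252) = 0.117421.
d = 0.341995 + 0.117421 = 0.459416.

0.459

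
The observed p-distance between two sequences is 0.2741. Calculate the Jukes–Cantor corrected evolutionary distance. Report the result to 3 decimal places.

d = −(3/4) ln(1 − 4p/3) = −0.75 ln(1 − 0.365467) = −0.75 ln(0.634533)
  = −0.75 × (-0.454866) = 0.341150 substitutions/site.

0.341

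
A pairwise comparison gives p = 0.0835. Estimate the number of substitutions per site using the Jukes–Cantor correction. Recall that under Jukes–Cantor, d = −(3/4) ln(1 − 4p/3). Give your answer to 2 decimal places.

d = −(3/4) ln(1 − 4p/3) = −0.75 ln(1 − 0.111333) = −0.75 ln(0.888667)
  = −0.75 × (-0.118033) = 0.088525 substitutions/site.

0.09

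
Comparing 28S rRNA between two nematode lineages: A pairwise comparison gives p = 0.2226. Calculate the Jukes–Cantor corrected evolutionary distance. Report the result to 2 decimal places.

0.26

d = −(3/4) ln(1 − 4p/3) = −0.75 ln(1 − 0.2968) = −0.75 ln(0.7032)
  = −0.75 × (-0.352114) = 0.264086 substitutions/site.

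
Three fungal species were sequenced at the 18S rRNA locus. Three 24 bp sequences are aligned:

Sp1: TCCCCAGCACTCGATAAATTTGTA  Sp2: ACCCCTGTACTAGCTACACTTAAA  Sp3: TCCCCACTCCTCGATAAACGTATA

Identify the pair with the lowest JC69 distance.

Sp1–Sp2: 9/24 differ, p = 0.375, d = 0.520.
Sp1–Sp3: 6/24 differ, p = 0.250, d = 0.304.
Sp2–Sp3: 9/24 differ, p = 0.375, d = 0.520.
The smallest distance is between Sp1 and Sp3.

Sp1 and Sp3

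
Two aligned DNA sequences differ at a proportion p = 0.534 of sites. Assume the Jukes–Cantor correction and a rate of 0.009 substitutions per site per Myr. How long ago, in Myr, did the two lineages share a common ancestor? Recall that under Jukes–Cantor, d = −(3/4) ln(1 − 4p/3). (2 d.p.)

d = −(3/4) ln(1 − 4p/3) = −0.75 ln(1 − 0.712) = −0.75 ln(0.288)
  = −0.75 × (-1.244795) = 0.933596 substitutions/site.
Under a molecular clock d = 2μt, so t = d/(2μ) = 0.933596 / (2 × 0.009) = 51.87 Myr.

51.87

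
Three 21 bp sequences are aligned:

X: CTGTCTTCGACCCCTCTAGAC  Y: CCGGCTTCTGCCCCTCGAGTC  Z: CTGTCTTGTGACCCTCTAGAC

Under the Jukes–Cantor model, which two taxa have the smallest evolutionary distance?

X and Z

X–Y: 6/21 differ, p = 0.286, d = 0.360.
X–Z: 4/21 differ, p = 0.190, d = 0.220.
Y–Z: 6/21 differ, p = 0.286, d = 0.360.
The smallest distance is between X and Z.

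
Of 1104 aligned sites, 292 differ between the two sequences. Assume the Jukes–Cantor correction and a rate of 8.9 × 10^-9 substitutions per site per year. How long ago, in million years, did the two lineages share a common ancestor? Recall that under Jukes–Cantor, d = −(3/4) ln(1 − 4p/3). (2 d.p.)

p = 292/1104 ≈ 0.264493.
d = −(3/4) ln(1 − 4p/3) = −0.75 ln(1 − 0.352657) = −0.75 ln(0.647343)
  = −0.75 × (-0.434879) = 0.326159 substitutions/site.
Under a molecular clock d = 2μt, so t = d/(2μ) = 0.326159 / (2 × 8.9 × 10^-9) = 18.32 million years.

18.32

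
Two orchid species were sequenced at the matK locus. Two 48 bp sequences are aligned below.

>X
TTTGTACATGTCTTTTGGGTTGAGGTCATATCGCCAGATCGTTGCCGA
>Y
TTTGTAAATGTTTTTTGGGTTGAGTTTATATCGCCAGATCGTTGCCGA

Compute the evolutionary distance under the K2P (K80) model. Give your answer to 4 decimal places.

0.0885

Of 48 sites, 2 differences are transitions and 2 are transversions, so P = 2/48 ≈ 0.041667 and Q = 2/48 ≈ 0.041667.
Under the Kimura two-parameter model, d = −½ ln(1 − 2P − Q) − ¼ ln(1 − 2Q).
1 − 2P − Q = 0.874999, giving −½ ln(0.874999) = 0.066766.
1 − 2Q = 0.916666, giving −¼ ln(0.916666) = 0.021753.
d = 0.066766 + 0.021753 = 0.088519.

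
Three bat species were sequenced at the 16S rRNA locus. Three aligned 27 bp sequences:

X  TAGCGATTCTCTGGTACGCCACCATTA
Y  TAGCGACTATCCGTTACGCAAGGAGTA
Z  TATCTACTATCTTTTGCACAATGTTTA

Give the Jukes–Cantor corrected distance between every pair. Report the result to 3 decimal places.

d(X,Y) = 0.377, d(X,Z) = 0.673, d(Y,Z) = 0.441

X–Y: 8/27 sites differ → p ≈ 0.296296, d = −0.75 ln(1 − 0.395061) = 0.376971 ≈ 0.377.
X–Z: 12/27 sites differ → p ≈ 0.444444, d = −0.75 ln(1 − 0.592592) = 0.673455 ≈ 0.673.
Y–Z: 9/27 sites differ → p ≈ 0.333333, d = −0.75 ln(1 − 0.444444) = 0.440839 ≈ 0.441.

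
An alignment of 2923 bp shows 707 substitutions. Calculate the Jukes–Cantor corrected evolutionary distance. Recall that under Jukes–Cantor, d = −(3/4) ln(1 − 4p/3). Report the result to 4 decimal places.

0.2920

p = 707/2923 ≈ 0.241875.
d = −(3/4) ln(1 − 4p/3) = −0.75 ln(1 − 0.3225) = −0.75 ln(0.6775)
  = −0.75 × (-0.389346) = 0.292010 substitutions/site.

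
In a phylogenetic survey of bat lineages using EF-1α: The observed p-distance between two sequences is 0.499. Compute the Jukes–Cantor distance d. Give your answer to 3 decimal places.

0.821

d = −(3/4) ln(1 − 4p/3) = −0.75 ln(1 − 0.665333) = −0.75 ln(0.334667)
  = −0.75 × (-1.094619) = 0.820964 substitutions/site.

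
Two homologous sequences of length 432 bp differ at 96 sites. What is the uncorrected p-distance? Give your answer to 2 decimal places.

0.22

p = 96/432 = 0.222222… ≈ 0.22 (to 2 d.p.).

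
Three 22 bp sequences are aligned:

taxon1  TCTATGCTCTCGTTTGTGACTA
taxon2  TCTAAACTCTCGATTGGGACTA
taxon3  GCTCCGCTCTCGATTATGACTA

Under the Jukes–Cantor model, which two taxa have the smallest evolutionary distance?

taxon1 and taxon2

taxon1–taxon2: 4/22 differ, p = 0.182, d = 0.208.
taxon1–taxon3: 5/22 differ, p = 0.227, d = 0.271.
taxon2–taxon3: 6/22 differ, p = 0.273, d = 0.339.
The smallest distance is between taxon1 and taxon2.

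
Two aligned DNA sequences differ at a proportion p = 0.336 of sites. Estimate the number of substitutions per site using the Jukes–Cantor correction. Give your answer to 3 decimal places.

0.446

d = −(3/4) ln(1 − 4p/3) = −0.75 ln(1 − 0.448) = −0.75 ln(0.552)
  = −0.75 × (-0.594207) = 0.445655 substitutions/site.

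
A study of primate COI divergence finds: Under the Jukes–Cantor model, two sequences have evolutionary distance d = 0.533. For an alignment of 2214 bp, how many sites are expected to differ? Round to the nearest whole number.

Invert JC69: p = (3/4)(1 − e^(−4d/3)) = 0.75 × (1 − e^(-0.710667)) = 0.75 × (1 − 0.491316) = 0.381513.
Expected differing sites = pL ≈ 0.381513 × 2214 = 844.669782 ≈ 845.

845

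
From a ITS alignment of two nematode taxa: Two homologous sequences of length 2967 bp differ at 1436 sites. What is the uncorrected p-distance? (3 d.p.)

p = 1436/2967 = 0.483990… ≈ 0.484 (to 3 d.p.).

0.484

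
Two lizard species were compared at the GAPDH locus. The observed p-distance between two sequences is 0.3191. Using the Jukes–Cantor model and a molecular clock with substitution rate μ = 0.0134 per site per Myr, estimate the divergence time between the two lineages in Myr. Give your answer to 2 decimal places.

15.51

d = −(3/4) ln(1 − 4p/3) = −0.75 ln(1 − 0.425467) = −0.75 ln(0.574533)
  = −0.75 × (-0.554198) = 0.415649 substitutions/site.
Under a molecular clock d = 2μt, so t = d/(2μ) = 0.415649 / (2 × 0.0134) = 15.51 Myr.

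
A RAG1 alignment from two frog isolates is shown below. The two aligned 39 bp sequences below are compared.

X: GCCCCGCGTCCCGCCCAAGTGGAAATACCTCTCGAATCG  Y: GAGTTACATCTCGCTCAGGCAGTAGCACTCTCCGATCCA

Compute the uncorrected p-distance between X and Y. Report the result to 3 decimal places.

0.538

The sequences differ at 21 of 39 positions.
p = 21/39 = 0.538461… ≈ 0.538 (to 3 d.p.).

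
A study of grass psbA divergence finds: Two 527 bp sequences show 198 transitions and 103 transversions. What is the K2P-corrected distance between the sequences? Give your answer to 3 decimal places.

1.591

P = 198/527 ≈ 0.375712 and Q = 103/527 ≈ 0.195446.
Under the Kimura two-parameter model, d = −½ ln(1 − 2P − Q) − ¼ ln(1 − 2Q).
1 − 2P − Q = 0.05313, giving −½ ln(0.05313) = 1.467507.
1 − 2Q = 0.609108, giving −¼ ln(0.609108) = 0.123940.
d = 1.467507 + 0.123940 = 1.591447.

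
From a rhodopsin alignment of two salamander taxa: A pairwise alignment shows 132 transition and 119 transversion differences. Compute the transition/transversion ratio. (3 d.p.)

1.109

R = 132/119 = 1.109243… ≈ 1.109 (to 3 d.p.).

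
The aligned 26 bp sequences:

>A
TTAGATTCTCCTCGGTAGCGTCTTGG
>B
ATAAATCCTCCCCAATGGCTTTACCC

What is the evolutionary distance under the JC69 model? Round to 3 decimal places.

The sequences differ at 13 of 26 sites, so p = 13/26 = 0.5.
d = −(3/4) ln(1 − 4p/3) = −0.75 ln(1 − 0.666667) = −0.75 ln(0.333333)
  = −0.75 × (-1.098613) = 0.823960 substitutions/site.

0.824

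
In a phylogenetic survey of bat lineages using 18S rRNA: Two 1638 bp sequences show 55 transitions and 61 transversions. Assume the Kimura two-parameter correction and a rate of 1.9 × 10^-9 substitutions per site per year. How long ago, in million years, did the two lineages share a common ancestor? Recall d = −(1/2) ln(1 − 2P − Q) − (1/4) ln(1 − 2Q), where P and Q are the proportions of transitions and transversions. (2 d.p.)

P = 55/1638 ≈ 0.033578 and Q = 61/1638 ≈ 0.037241.
Under the Kimura two-parameter model, d = −½ ln(1 − 2P − Q) − ¼ ln(1 − 2Q).
1 − 2P − Q = 0.895603, giving −½ ln(0.895603) = 0.055129.
1 − 2Q = 0.925518, giving −¼ ln(0.925518) = 0.019350.
d = 0.055129 + 0.019350 = 0.074479.
Under a molecular clock d = 2μt, so t = d/(2μ) = 0.074479 / (2 × 1.9 × 10^-9) = 19.60 million years.

19.60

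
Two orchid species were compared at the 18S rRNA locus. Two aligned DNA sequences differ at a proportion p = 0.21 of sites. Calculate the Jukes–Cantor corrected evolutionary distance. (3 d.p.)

0.246

d = −(3/4) ln(1 − 4p/3) = −0.75 ln(1 − 0.28) = −0.75 ln(0.72)
  = −0.75 × (-0.328504) = 0.246378 substitutions/site.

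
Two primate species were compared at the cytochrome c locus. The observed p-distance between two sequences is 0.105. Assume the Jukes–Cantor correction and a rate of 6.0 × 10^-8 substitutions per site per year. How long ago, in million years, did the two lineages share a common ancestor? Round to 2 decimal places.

d = −(3/4) ln(1 − 4p/3) = −0.75 ln(1 − 0.14) = −0.75 ln(0.86)
  = −0.75 × (-0.150823) = 0.113117 substitutions/site.
Under a molecular clock d = 2μt, so t = d/(2μ) = 0.113117 / (2 × 6.0 × 10^-8) = 0.94 million years.

0.94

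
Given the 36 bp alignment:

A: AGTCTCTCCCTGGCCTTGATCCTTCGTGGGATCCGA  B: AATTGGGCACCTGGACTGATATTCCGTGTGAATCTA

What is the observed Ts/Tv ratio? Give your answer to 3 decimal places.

0.636

Transitions are A↔G and C↔T; transversions are all other mismatches.
Transitions: 7. Transversions: 11.
R = 7/11 = 0.636363… ≈ 0.636 (to 3 d.p.).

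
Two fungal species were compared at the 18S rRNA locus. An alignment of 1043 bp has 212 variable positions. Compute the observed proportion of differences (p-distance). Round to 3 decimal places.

p = 212/1043 = 0.203259… ≈ 0.203 (to 3 d.p.).

0.203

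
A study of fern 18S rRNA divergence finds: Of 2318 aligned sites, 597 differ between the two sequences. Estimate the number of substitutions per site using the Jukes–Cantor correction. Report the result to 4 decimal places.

p = 597/2318 ≈ 0.25755.
d = −(3/4) ln(1 − 4p/3) = −0.75 ln(1 − 0.3434) = −0.75 ln(0.6566)
  = −0.75 × (-0.420680) = 0.315510 substitutions/site.

0.3155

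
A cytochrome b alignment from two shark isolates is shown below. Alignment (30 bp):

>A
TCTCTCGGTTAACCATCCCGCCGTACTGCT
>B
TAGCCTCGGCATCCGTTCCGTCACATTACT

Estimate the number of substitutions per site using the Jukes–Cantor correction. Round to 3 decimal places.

The sequences differ at 15 of 30 sites, so p = 15/30 = 0.5.
d = −(3/4) ln(1 − 4p/3) = −0.75 ln(1 − 0.666667) = −0.75 ln(0.333333)
  = −0.75 × (-1.098613) = 0.823960 substitutions/site.

0.824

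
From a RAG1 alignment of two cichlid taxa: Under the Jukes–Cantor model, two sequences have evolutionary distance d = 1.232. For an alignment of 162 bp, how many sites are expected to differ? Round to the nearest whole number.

Invert JC69: p = (3/4)(1 − e^(−4d/3)) = 0.75 × (1 − e^(-1.642667)) = 0.75 × (1 − 0.193463) = 0.604903.
Expected differing sites = pL ≈ 0.604903 × 162 = 97.994286 ≈ 98.

98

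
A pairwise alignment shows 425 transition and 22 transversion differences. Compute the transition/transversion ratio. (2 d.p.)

19.32

R = 425/22 = 19.318181… ≈ 19.32 (to 2 d.p.).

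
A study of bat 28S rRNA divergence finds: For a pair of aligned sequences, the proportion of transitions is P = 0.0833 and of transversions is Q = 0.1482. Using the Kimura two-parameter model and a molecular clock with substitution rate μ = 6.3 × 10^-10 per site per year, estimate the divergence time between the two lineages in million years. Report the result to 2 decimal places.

Under the Kimura two-parameter model, d = −½ ln(1 − 2P − Q) − ¼ ln(1 − 2Q).
1 − 2P − Q = 0.6852, giving −½ ln(0.6852) = 0.189022.
1 − 2Q = 0.7036, giving −¼ ln(0.7036) = 0.087886.
d = 0.189022 + 0.087886 = 0.276908.
Under a molecular clock d = 2μt, so t = d/(2μ) = 0.276908 / (2 × 6.3 × 10^-10) = 219.77 million years.

219.77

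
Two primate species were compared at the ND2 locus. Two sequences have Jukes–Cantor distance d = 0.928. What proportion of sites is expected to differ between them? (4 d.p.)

0.5324

p = (3/4)(1 − e^(−4d/3)) = 0.75 × (1 − e^(-1.237333)) = 0.75 × (1 − 0.290157) = 0.532382.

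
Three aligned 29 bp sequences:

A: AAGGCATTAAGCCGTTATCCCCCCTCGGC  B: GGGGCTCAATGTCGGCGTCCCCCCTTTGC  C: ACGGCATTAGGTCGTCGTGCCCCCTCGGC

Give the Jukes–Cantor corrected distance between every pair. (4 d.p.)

A–B: 12/29 sites differ → p ≈ 0.413793, d = −0.75 ln(1 − 0.551724) = 0.601760 ≈ 0.6018.
A–C: 6/29 sites differ → p ≈ 0.206897, d = −0.75 ln(1 − 0.275863) = 0.242081 ≈ 0.2421.
B–C: 10/29 sites differ → p ≈ 0.344828, d = −0.75 ln(1 − 0.459771) = 0.461822 ≈ 0.4618.

d(A,B) = 0.6018, d(A,C) = 0.2421, d(B,C) = 0.4618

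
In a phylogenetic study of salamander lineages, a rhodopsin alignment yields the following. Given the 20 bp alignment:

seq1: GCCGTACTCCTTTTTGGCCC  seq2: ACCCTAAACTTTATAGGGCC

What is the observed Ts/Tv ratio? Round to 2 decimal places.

Transitions are A↔G and C↔T; transversions are all other mismatches.
Transitions: 2. Transversions: 6.
R = 2/6 = 0.333333… ≈ 0.33 (to 2 d.p.).

0.33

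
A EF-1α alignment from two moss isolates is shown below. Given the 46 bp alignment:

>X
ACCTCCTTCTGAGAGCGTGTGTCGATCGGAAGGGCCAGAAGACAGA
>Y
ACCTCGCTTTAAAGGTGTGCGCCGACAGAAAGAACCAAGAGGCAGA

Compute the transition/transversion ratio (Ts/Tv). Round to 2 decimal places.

Transitions are A↔G and C↔T; transversions are all other mismatches.
Transitions: 15. Transversions: 2.
R = 15/2 = 7.50.

7.50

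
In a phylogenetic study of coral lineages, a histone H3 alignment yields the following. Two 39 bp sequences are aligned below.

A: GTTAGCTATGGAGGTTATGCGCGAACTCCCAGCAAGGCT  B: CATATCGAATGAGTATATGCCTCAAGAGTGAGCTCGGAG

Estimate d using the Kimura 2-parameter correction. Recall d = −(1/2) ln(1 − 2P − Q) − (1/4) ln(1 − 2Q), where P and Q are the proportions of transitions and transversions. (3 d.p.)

1.056

Of 39 sites, 2 differences are transitions and 18 are transversions, so P = 2/39 ≈ 0.051282 and Q = 18/39 ≈ 0.461538.
Under the Kimura two-parameter model, d = −½ ln(1 − 2P − Q) − ¼ ln(1 − 2Q).
1 − 2P − Q = 0.435898, giving −½ ln(0.435898) = 0.415174.
1 − 2Q = 0.076924, giving −¼ ln(0.076924) = 0.641234.
d = 0.415174 + 0.641234 = 1.056408.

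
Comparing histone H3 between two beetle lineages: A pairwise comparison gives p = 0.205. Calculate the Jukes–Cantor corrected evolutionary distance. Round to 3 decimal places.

d = −(3/4) ln(1 − 4p/3) = −0.75 ln(1 − 0.273333) = −0.75 ln(0.726667)
  = −0.75 × (-0.319287) = 0.239465 substitutions/site.

0.239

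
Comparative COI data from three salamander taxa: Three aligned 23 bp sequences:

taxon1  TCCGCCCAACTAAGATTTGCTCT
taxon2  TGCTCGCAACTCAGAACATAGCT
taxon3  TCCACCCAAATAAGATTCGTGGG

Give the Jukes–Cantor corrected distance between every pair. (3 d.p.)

d(taxon1,taxon2) = 0.650, d(taxon1,taxon3) = 0.390, d(taxon2,taxon3) = 0.892

taxon1–taxon2: 10/23 sites differ → p ≈ 0.434783, d = −0.75 ln(1 − 0.579711) = 0.650110 ≈ 0.650.
taxon1–taxon3: 7/23 sites differ → p ≈ 0.304348, d = −0.75 ln(1 − 0.405797) = 0.390401 ≈ 0.390.
taxon2–taxon3: 12/23 sites differ → p ≈ 0.521739, d = −0.75 ln(1 − 0.695652) = 0.892188 ≈ 0.892.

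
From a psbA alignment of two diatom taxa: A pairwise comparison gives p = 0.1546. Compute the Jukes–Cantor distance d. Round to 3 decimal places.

d = −(3/4) ln(1 − 4p/3) = −0.75 ln(1 − 0.206133) = −0.75 ln(0.793867)
  = −0.75 × (-0.230839) = 0.173129 substitutions/site.

0.173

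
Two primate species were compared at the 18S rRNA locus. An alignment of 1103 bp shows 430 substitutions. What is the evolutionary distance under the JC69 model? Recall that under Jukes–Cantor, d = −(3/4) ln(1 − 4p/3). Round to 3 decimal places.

0.550

p = 430/1103 ≈ 0.389846.
d = −(3/4) ln(1 − 4p/3) = −0.75 ln(1 − 0.519795) = −0.75 ln(0.480205)
  = −0.75 × (-0.733542) = 0.550157 substitutions/site.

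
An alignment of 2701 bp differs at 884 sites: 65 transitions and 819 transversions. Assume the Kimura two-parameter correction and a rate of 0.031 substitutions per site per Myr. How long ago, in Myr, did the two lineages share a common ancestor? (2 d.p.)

P = 65/2701 ≈ 0.024065 and Q = 819/2701 ≈ 0.303221.
Under the Kimura two-parameter model, d = −½ ln(1 − 2P − Q) − ¼ ln(1 − 2Q).
1 − 2P − Q = 0.648649, giving −½ ln(0.648649) = 0.216432.
1 − 2Q = 0.393558, giving −¼ ln(0.393558) = 0.233132.
d = 0.216432 + 0.233132 = 0.449564.
Under a molecular clock d = 2μt, so t = d/(2μ) = 0.449564 / (2 × 0.031) = 7.25 Myr.

7.25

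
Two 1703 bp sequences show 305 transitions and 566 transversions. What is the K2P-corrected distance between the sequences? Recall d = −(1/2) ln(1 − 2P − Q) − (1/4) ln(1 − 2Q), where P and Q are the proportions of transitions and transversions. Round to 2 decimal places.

P = 305/1703 ≈ 0.179096 and Q = 566/1703 ≈ 0.332355.
Under the Kimura two-parameter model, d = −½ ln(1 − 2P − Q) − ¼ ln(1 − 2Q).
1 − 2P − Q = 0.309453, giving −½ ln(0.309453) = 0.586475.
1 − 2Q = 0.33529, giving −¼ ln(0.33529) = 0.273190.
d = 0.586475 + 0.273190 = 0.859665.

0.86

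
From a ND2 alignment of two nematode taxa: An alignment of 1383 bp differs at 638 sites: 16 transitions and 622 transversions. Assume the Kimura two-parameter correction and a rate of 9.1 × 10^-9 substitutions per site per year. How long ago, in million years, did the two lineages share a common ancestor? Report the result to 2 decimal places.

P = 16/1383 ≈ 0.011569 and Q = 622/1383 ≈ 0.449747.
Under the Kimura two-parameter model, d = −½ ln(1 − 2P − Q) − ¼ ln(1 − 2Q).
1 − 2P − Q = 0.527115, giving −½ ln(0.527115) = 0.320168.
1 − 2Q = 0.100506, giving −¼ ln(0.100506) = 0.574384.
d = 0.320168 + 0.574384 = 0.894552.
Under a molecular clock d = 2μt, so t = d/(2μ) = 0.894552 / (2 × 9.1 × 10^-9) = 49.15 million years.

49.15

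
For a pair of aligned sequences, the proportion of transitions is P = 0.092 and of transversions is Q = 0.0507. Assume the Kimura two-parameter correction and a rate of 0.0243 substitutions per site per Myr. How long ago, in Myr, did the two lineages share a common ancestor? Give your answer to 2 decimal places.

3.30

Under the Kimura two-parameter model, d = −½ ln(1 − 2P − Q) − ¼ ln(1 − 2Q).
1 − 2P − Q = 0.7653, giving −½ ln(0.7653) = 0.133744.
1 − 2Q = 0.8986, giving −¼ ln(0.8986) = 0.026729.
d = 0.133744 + 0.026729 = 0.160473.
Under a molecular clock d = 2μt, so t = d/(2μ) = 0.160473 / (2 × 0.0243) = 3.30 Myr.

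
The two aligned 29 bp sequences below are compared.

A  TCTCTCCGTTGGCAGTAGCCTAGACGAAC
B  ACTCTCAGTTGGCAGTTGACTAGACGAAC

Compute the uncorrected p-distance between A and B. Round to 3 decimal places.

0.138

The sequences differ at 4 of 29 positions (sites 1, 7, 17, 19).
p = 4/29 = 0.137931… ≈ 0.138 (to 3 d.p.).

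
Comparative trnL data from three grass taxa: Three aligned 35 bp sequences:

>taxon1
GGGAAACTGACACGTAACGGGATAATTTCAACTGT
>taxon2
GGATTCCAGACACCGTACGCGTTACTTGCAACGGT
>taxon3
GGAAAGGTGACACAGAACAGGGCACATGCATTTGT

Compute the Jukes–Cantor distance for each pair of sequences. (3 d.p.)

taxon1–taxon2: 13/35 sites differ → p ≈ 0.371429, d = −0.75 ln(1 − 0.495239) = 0.512753 ≈ 0.513.
taxon1–taxon3: 13/35 sites differ → p ≈ 0.371429, d = −0.75 ln(1 − 0.495239) = 0.512753 ≈ 0.513.
taxon2–taxon3: 15/35 sites differ → p ≈ 0.428571, d = −0.75 ln(1 − 0.571428) = 0.635472 ≈ 0.635.

d(taxon1,taxon2) = 0.513, d(taxon1,taxon3) = 0.513, d(taxon2,taxon3) = 0.635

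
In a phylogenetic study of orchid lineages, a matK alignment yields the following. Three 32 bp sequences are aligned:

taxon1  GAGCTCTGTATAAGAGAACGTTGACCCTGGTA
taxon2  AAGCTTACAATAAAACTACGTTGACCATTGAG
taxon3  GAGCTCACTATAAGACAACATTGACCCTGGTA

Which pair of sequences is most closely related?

taxon1–taxon2: 12/32 differ, p = 0.375, d = 0.520.
taxon1–taxon3: 4/32 differ, p = 0.125, d = 0.137.
taxon2–taxon3: 10/32 differ, p = 0.313, d = 0.404.
The smallest distance is between taxon1 and taxon3.

taxon1 and taxon3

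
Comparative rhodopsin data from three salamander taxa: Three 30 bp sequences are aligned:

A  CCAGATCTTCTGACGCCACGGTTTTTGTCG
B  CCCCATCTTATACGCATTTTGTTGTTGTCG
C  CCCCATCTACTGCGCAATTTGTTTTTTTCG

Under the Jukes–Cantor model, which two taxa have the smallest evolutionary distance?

A–B: 13/30 differ, p = 0.433, d = 0.647.
A–C: 12/30 differ, p = 0.400, d = 0.572.
B–C: 6/30 differ, p = 0.200, d = 0.233.
The smallest distance is between B and C.

B and C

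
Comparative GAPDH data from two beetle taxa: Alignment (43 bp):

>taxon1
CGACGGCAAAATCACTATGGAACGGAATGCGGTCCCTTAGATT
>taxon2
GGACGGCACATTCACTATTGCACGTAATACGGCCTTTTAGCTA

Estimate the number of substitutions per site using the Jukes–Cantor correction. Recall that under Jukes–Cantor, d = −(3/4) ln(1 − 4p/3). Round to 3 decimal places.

The sequences differ at 12 of 43 sites, so p = 12/43 ≈ 0.27907.
d = −(3/4) ln(1 − 4p/3) = −0.75 ln(1 − 0.372093) = −0.75 ln(0.627907)
  = −0.75 × (-0.465363) = 0.349022 substitutions/site.

0.349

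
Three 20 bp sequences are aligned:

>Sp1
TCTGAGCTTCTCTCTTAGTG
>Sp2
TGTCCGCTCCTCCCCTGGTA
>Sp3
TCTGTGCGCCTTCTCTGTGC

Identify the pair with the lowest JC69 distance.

Sp1–Sp2: 8/20 differ, p = 0.400, d = 0.572.
Sp1–Sp3: 11/20 differ, p = 0.550, d = 0.991.
Sp2–Sp3: 9/20 differ, p = 0.450, d = 0.687.
The smallest distance is between Sp1 and Sp2.

Sp1 and Sp2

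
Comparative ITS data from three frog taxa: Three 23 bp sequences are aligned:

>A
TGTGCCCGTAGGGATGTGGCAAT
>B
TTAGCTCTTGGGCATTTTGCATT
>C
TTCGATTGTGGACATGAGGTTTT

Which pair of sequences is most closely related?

A–B: 9/23 differ, p = 0.391, d = 0.553.
A–C: 12/23 differ, p = 0.522, d = 0.892.
B–C: 10/23 differ, p = 0.435, d = 0.650.
The smallest distance is between A and B.

A and B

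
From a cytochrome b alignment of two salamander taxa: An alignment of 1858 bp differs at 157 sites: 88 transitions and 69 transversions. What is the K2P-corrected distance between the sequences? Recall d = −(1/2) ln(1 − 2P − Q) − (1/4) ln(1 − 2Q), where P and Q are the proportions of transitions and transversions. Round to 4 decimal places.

P = 88/1858 ≈ 0.047363 and Q = 69/1858 ≈ 0.037137.
Under the Kimura two-parameter model, d = −½ ln(1 − 2P − Q) − ¼ ln(1 − 2Q).
1 − 2P − Q = 0.868137, giving −½ ln(0.868137) = 0.070703.
1 − 2Q = 0.925726, giving −¼ ln(0.925726) = 0.019294.
d = 0.070703 + 0.019294 = 0.089997.

0.0900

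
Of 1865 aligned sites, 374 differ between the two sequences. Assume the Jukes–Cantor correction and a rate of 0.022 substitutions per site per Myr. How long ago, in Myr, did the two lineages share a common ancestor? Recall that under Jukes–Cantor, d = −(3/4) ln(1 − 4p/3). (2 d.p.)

5.30

p = 374/1865 ≈ 0.200536.
d = −(3/4) ln(1 − 4p/3) = −0.75 ln(1 − 0.267381) = −0.75 ln(0.732619)
  = −0.75 × (-0.311129) = 0.233347 substitutions/site.
Under a molecular clock d = 2μt, so t = d/(2μ) = 0.233347 / (2 × 0.022) = 5.30 Myr.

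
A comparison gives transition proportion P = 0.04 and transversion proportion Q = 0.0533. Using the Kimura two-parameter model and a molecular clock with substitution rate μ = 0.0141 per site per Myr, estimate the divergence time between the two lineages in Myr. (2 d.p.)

Under the Kimura two-parameter model, d = −½ ln(1 − 2P − Q) − ¼ ln(1 − 2Q).
1 − 2P − Q = 0.8667, giving −½ ln(0.8667) = 0.071531.
1 − 2Q = 0.8934, giving −¼ ln(0.8934) = 0.028180.
d = 0.071531 + 0.028180 = 0.099711.
Under a molecular clock d = 2μt, so t = d/(2μ) = 0.099711 / (2 × 0.0141) = 3.54 Myr.

3.54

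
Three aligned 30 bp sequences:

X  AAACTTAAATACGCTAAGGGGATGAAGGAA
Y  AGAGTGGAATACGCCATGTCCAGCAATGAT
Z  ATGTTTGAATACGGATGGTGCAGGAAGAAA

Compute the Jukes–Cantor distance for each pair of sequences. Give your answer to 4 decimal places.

X–Y: 13/30 sites differ → p ≈ 0.433333, d = −0.75 ln(1 − 0.577777) = 0.646666 ≈ 0.6467.
X–Z: 12/30 sites differ → p = 0.4, d = −0.75 ln(1 − 0.533333) = 0.571605 ≈ 0.5716.
Y–Z: 13/30 sites differ → p ≈ 0.433333, d = −0.75 ln(1 − 0.577777) = 0.646666 ≈ 0.6467.

d(X,Y) = 0.6467, d(X,Z) = 0.5716, d(Y,Z) = 0.6467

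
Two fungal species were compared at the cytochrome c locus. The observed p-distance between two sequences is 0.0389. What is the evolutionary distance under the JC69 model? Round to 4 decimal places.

0.0399

d = −(3/4) ln(1 − 4p/3) = −0.75 ln(1 − 0.051867) = −0.75 ln(0.948133)
  = −0.75 × (-0.053260) = 0.039945 substitutions/site.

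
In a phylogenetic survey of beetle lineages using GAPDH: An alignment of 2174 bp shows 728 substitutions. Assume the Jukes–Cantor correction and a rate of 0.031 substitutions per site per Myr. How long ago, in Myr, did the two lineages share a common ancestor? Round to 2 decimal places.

p = 728/2174 ≈ 0.334867.
d = −(3/4) ln(1 − 4p/3) = −0.75 ln(1 − 0.446489) = −0.75 ln(0.553511)
  = −0.75 × (-0.591474) = 0.443606 substitutions/site.
Under a molecular clock d = 2μt, so t = d/(2μ) = 0.443606 / (2 × 0.031) = 7.15 Myr.

7.15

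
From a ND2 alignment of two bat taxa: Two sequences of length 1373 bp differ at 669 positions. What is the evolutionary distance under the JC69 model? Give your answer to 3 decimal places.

p = 669/1373 ≈ 0.487254.
d = −(3/4) ln(1 − 4p/3) = −0.75 ln(1 − 0.649672) = −0.75 ln(0.350328)
  = −0.75 × (-1.048885) = 0.786664 substitutions/site.

0.787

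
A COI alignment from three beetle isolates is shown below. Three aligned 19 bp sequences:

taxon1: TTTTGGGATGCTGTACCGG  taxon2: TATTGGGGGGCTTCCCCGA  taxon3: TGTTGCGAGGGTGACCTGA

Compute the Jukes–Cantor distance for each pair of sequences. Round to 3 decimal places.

taxon1–taxon2: 7/19 sites differ → p ≈ 0.368421, d = −0.75 ln(1 − 0.491228) = 0.506816 ≈ 0.507.
taxon1–taxon3: 8/19 sites differ → p ≈ 0.421053, d = −0.75 ln(1 − 0.561404) = 0.618132 ≈ 0.618.
taxon2–taxon3: 7/19 sites differ → p ≈ 0.368421, d = −0.75 ln(1 − 0.491228) = 0.506816 ≈ 0.507.

d(taxon1,taxon2) = 0.507, d(taxon1,taxon3) = 0.618, d(taxon2,taxon3) = 0.507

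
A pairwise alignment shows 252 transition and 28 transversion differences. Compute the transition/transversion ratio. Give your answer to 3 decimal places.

9.000

R = 252/28 = 9.000.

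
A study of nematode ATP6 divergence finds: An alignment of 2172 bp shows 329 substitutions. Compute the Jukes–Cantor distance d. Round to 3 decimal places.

p = 329/2172 ≈ 0.151473.
d = −(3/4) ln(1 − 4p/3) = −0.75 ln(1 − 0.201964) = −0.75 ln(0.798036)
  = −0.75 × (-0.225602) = 0.169202 substitutions/site.

0.169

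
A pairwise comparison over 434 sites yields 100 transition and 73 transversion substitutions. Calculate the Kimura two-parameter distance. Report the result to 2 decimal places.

P = 100/434 ≈ 0.230415 and Q = 73/434 ≈ 0.168203.
Under the Kimura two-parameter model, d = −½ ln(1 − 2P − Q) − ¼ ln(1 − 2Q).
1 − 2P − Q = 0.370967, giving −½ ln(0.370967) = 0.495821.
1 − 2Q = 0.663594, giving −¼ ln(0.663594) = 0.102521.
d = 0.495821 + 0.102521 = 0.598342.

0.60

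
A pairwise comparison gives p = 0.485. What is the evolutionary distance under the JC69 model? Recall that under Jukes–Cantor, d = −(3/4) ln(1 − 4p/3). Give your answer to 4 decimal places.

d = −(3/4) ln(1 − 4p/3) = −0.75 ln(1 − 0.646667) = −0.75 ln(0.353333)
  = −0.75 × (-1.040344) = 0.780258 substitutions/site.

0.7803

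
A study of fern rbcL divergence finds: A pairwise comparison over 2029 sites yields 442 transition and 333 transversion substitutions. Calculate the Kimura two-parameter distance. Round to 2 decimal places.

0.56

P = 442/2029 ≈ 0.217841 and Q = 333/2029 ≈ 0.16412.
Under the Kimura two-parameter model, d = −½ ln(1 − 2P − Q) − ¼ ln(1 − 2Q).
1 − 2P − Q = 0.400198, giving −½ ln(0.400198) = 0.457898.
1 − 2Q = 0.67176, giving −¼ ln(0.67176) = 0.099464.
d = 0.457898 + 0.099464 = 0.557362.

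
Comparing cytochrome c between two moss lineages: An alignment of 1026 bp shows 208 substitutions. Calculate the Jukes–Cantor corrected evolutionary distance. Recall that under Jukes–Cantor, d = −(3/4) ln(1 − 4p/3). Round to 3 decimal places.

0.236

p = 208/1026 ≈ 0.202729.
d = −(3/4) ln(1 − 4p/3) = −0.75 ln(1 − 0.270305) = −0.75 ln(0.729695)
  = −0.75 × (-0.315129) = 0.236347 substitutions/site.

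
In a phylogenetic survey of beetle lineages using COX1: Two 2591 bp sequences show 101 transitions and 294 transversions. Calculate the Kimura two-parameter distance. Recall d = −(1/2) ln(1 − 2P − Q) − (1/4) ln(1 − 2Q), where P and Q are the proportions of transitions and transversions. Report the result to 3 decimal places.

0.171

P = 101/2591 ≈ 0.038981 and Q = 294/2591 ≈ 0.11347.
Under the Kimura two-parameter model, d = −½ ln(1 − 2P − Q) − ¼ ln(1 − 2Q).
1 − 2P − Q = 0.808568, giving −½ ln(0.808568) = 0.106245.
1 − 2Q = 0.77306, giving −¼ ln(0.77306) = 0.064350.
d = 0.106245 + 0.064350 = 0.170595.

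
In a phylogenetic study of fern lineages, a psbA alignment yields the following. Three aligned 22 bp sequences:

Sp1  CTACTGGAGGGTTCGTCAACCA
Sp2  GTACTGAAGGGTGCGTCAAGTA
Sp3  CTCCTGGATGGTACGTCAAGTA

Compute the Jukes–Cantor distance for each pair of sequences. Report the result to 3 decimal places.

Sp1–Sp2: 5/22 sites differ → p ≈ 0.227273, d = −0.75 ln(1 − 0.303031) = 0.270761 ≈ 0.271.
Sp1–Sp3: 5/22 sites differ → p ≈ 0.227273, d = −0.75 ln(1 − 0.303031) = 0.270761 ≈ 0.271.
Sp2–Sp3: 5/22 sites differ → p ≈ 0.227273, d = −0.75 ln(1 − 0.303031) = 0.270761 ≈ 0.271.

d(Sp1,Sp2) = 0.271, d(Sp1,Sp3) = 0.271, d(Sp2,Sp3) = 0.271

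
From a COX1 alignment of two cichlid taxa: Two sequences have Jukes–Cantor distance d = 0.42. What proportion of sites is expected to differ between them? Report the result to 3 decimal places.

p = (3/4)(1 − e^(−4d/3)) = 0.75 × (1 − e^(-0.56)) = 0.75 × (1 − 0.571209) = 0.321593.

0.322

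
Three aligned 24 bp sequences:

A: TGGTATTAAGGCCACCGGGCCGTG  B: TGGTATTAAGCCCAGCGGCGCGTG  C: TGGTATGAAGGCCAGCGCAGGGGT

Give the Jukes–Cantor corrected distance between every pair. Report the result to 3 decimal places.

A–B: 4/24 sites differ → p ≈ 0.166667, d = −0.75 ln(1 − 0.222223) = 0.188487 ≈ 0.188.
A–C: 8/24 sites differ → p ≈ 0.333333, d = −0.75 ln(1 − 0.444444) = 0.440839 ≈ 0.441.
B–C: 7/24 sites differ → p ≈ 0.291667, d = −0.75 ln(1 − 0.388889) = 0.369358 ≈ 0.369.

d(A,B) = 0.188, d(A,C) = 0.441, d(B,C) = 0.369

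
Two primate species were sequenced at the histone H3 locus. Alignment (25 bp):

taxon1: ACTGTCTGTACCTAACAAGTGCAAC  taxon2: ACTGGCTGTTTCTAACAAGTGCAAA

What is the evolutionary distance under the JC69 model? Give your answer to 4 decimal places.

The sequences differ at 4 of 25 sites (5, 10, 11, 25), so p = 4/25 = 0.16.
d = −(3/4) ln(1 − 4p/3) = −0.75 ln(1 − 0.213333) = −0.75 ln(0.786667)
  = −0.75 × (-0.239950) = 0.179963 substitutions/site.

0.1800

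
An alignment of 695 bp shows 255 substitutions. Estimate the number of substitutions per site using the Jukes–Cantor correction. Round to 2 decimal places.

p = 255/695 ≈ 0.366906.
d = −(3/4) ln(1 − 4p/3) = −0.75 ln(1 − 0.489208) = −0.75 ln(0.510792)
  = −0.75 × (-0.671793) = 0.503845 substitutions/site.

0.50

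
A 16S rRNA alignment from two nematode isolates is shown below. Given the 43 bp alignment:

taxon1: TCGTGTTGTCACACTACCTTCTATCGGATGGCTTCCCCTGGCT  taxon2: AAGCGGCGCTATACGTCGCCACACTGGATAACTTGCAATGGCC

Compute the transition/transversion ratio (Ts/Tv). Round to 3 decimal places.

1.300

Transitions are A↔G and C↔T; transversions are all other mismatches.
Transitions: 13. Transversions: 10.
R = 13/10 = 1.300.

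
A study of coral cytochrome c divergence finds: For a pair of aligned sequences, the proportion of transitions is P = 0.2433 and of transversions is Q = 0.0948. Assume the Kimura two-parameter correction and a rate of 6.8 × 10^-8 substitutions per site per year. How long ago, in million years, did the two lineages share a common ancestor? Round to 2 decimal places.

Under the Kimura two-parameter model, d = −½ ln(1 − 2P − Q) − ¼ ln(1 − 2Q).
1 − 2P − Q = 0.4186, giving −½ ln(0.4186) = 0.435420.
1 − 2Q = 0.8104, giving −¼ ln(0.8104) = 0.052557.
d = 0.435420 + 0.052557 = 0.487977.
Under a molecular clock d = 2μt, so t = d/(2μ) = 0.487977 / (2 × 6.8 × 10^-8) = 3.59 million years.

3.59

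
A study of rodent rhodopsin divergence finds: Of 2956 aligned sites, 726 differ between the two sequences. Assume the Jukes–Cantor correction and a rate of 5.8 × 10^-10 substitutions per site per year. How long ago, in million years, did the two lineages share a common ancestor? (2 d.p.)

256.49

p = 726/2956 ≈ 0.245602.
d = −(3/4) ln(1 − 4p/3) = −0.75 ln(1 − 0.327469) = −0.75 ln(0.672531)
  = −0.75 × (-0.396707) = 0.297530 substitutions/site.
Under a molecular clock d = 2μt, so t = d/(2μ) = 0.297530 / (2 × 5.8 × 10^-10) = 256.49 million years.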